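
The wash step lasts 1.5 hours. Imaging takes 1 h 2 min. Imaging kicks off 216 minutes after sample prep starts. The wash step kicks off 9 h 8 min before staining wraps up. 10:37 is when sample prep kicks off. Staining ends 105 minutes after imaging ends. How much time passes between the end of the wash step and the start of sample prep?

Imaging starts at 10:37 + 216 min = 14:13.
Imaging ends at 14:13 + 62 min = 15:15.
Staining ends at 15:15 + 105 min = 17:00.
The wash step starts at 17:00 − 548 min = 07:52.
The wash step ends at 07:52 + 90 min = 09:22.
From 09:22 to 10:37 is 1 h 15 min.

1 h 15 min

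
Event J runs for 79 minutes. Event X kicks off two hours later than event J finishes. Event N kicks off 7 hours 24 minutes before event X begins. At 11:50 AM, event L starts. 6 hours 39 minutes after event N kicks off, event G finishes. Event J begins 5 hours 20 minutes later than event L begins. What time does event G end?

Event J starts at 11:50 AM + 320 min = 5:10 PM.
Event J ends at 5:10 PM + 79 min = 6:29 PM.
Event X starts at 6:29 PM + 120 min = 8:29 PM.
Event N starts at 8:29 PM − 444 min = 1:05 PM.
Event G ends at 1:05 PM + 399 min = 7:44 PM.

7:44 PM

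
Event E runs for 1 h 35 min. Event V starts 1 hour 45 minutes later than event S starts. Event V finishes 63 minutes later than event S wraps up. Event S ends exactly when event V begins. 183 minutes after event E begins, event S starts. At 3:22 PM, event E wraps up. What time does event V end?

Event E starts at 3:22 PM − 95 min = 1:47 PM.
Event S starts at 1:47 PM + 183 min = 4:50 PM.
Event V starts at 4:50 PM + 105 min = 6:35 PM.
So event S ends at 6:35 PM.
Event V ends at 6:35 PM + 63 min = 7:38 PM.

7:38 PM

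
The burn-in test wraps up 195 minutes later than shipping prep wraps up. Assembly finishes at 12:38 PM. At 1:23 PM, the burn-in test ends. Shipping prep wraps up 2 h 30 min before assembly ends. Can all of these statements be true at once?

Shipping prep ends at 12:38 PM − 150 min = 10:08 AM.
The burn-in test ends at 10:08 AM + 195 min = 1:23 PM.
That matches the stated 1:23 PM, so the schedule is consistent.

Yes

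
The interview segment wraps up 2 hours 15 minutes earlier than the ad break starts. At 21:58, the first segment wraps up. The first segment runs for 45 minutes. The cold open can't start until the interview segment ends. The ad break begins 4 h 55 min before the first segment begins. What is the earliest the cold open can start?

The first segment starts at 21:58 − 45 min = 21:13.
The ad break starts at 21:13 − 295 min = 16:18.
The interview segment ends at 16:18 − 135 min = 14:03.
The cold open is bounded by the interview segment, so the earliest it can start is 14:03.

14:03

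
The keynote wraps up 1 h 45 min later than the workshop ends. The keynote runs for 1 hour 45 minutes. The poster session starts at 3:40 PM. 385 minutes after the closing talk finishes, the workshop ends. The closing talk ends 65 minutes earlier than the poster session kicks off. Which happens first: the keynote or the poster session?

the poster session

The closing talk ends at 3:40 PM − 65 min = 2:35 PM.
The workshop ends at 2:35 PM + 385 min = 9:00 PM.
The keynote ends at 9:00 PM + 105 min = 10:45 PM.
The keynote starts at 10:45 PM − 105 min = 9:00 PM.
The keynote starts at 9:00 PM and the poster session starts at 3:40 PM, so the poster session is first.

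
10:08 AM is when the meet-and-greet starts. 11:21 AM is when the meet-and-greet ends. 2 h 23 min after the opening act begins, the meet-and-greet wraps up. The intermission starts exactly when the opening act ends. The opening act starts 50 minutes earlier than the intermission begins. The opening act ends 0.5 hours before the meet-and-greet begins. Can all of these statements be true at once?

No

The opening act ends at 10:08 AM − 30 min = 9:38 AM.
So the intermission starts at 9:38 AM.
The opening act starts at 9:38 AM − 50 min = 8:48 AM.
The meet-and-greet ends at 8:48 AM + 143 min = 11:11 AM.
But the meet-and-greet is also said to end at 11:21 AM — a 10-minute conflict.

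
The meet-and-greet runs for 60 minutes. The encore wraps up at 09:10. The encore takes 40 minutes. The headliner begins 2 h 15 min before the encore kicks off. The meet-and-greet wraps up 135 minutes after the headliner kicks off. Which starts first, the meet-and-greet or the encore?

The encore starts at 09:10 − 40 min = 08:30.
The headliner starts at 08:30 − 135 min = 06:15.
The meet-and-greet ends at 06:15 + 135 min = 08:30.
The meet-and-greet starts at 08:30 − 60 min = 07:30.
The meet-and-greet starts at 07:30 and the encore starts at 08:30, so the meet-and-greet is first.

the meet-and-greet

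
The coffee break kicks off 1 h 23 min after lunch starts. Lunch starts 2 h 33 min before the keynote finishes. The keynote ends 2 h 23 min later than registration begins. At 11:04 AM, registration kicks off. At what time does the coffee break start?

The keynote ends at 11:04 AM + 143 min = 1:27 PM.
Lunch starts at 1:27 PM − 153 min = 10:54 AM.
The coffee break starts at 10:54 AM + 83 min = 12:17 PM.

12:17 PM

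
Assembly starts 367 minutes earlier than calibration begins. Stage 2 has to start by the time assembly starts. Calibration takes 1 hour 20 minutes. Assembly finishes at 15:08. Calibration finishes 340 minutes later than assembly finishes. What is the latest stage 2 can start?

13:21

Calibration ends at 15:08 + 340 min = 20:48.
Calibration starts at 20:48 − 80 min = 19:28.
Assembly starts at 19:28 − 367 min = 13:21.
Stage 2 is bounded by assembly, so the latest it can start is 13:21.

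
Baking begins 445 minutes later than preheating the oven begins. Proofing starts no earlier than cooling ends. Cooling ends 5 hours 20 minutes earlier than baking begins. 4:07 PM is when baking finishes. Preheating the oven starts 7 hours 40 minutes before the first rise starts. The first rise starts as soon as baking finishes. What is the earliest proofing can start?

The first rise starts at 4:07 PM.
Preheating the oven starts at 4:07 PM − 460 min = 8:27 AM.
Baking starts at 8:27 AM + 445 min = 3:52 PM.
Cooling ends at 3:52 PM − 320 min = 10:32 AM.
Proofing is bounded by cooling, so the earliest it can start is 10:32 AM.

10:32 AM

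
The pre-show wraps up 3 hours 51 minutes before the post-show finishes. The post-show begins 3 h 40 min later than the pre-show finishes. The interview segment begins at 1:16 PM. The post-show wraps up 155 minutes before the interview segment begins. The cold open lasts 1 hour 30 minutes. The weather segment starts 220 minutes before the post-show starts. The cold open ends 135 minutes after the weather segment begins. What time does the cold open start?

The post-show ends at 1:16 PM − 155 min = 10:41 AM.
The pre-show ends at 10:41 AM − 231 min = 6:50 AM.
The post-show starts at 6:50 AM + 220 min = 10:30 AM.
The weather segment starts at 10:30 AM − 220 min = 6:50 AM.
The cold open ends at 6:50 AM + 135 min = 9:05 AM.
The cold open starts at 9:05 AM − 90 min = 7:35 AM.

7:35 AM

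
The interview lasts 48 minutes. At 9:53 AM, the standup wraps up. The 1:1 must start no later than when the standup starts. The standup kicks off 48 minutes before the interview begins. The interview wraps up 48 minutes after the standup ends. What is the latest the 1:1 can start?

9:05 AM

The interview ends at 9:53 AM + 48 min = 10:41 AM.
The interview starts at 10:41 AM − 48 min = 9:53 AM.
The standup starts at 9:53 AM − 48 min = 9:05 AM.
The 1:1 is bounded by the standup, so the latest it can start is 9:05 AM.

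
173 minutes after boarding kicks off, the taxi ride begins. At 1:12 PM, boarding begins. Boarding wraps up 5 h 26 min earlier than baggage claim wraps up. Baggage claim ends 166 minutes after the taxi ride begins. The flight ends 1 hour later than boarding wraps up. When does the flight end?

2:25 PM

The taxi ride starts at 1:12 PM + 173 min = 4:05 PM.
Baggage claim ends at 4:05 PM + 166 min = 6:51 PM.
Boarding ends at 6:51 PM − 326 min = 1:25 PM.
The flight ends at 1:25 PM + 60 min = 2:25 PM.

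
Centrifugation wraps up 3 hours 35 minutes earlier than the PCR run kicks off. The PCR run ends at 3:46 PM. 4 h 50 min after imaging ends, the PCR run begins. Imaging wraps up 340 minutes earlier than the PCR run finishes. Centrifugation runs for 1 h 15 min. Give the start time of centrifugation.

10:06 AM

Imaging ends at 3:46 PM − 340 min = 10:06 AM.
The PCR run starts at 10:06 AM + 290 min = 2:56 PM.
Centrifugation ends at 2:56 PM − 215 min = 11:21 AM.
Centrifugation starts at 11:21 AM − 75 min = 10:06 AM.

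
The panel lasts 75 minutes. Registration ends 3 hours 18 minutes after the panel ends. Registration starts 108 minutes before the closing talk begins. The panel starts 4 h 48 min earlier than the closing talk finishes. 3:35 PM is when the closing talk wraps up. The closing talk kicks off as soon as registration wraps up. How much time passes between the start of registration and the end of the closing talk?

The panel starts at 3:35 PM − 288 min = 10:47 AM.
The panel ends at 10:47 AM + 75 min = 12:02 PM.
Registration ends at 12:02 PM + 198 min = 3:20 PM.
So the closing talk starts at 3:20 PM.
Registration starts at 3:20 PM − 108 min = 1:32 PM.
From 1:32 PM to 3:35 PM is 123 minutes.

123 minutes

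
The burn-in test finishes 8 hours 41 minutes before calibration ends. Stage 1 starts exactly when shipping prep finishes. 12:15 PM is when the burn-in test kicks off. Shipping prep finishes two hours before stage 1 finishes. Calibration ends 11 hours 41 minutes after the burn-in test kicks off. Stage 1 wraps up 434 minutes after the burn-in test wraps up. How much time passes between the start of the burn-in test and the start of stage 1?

494 minutes

Calibration ends at 12:15 PM + 701 min = 11:56 PM.
The burn-in test ends at 11:56 PM − 521 min = 3:15 PM.
Stage 1 ends at 3:15 PM + 434 min = 10:29 PM.
Shipping prep ends at 10:29 PM − 120 min = 8:29 PM.
So stage 1 starts at 8:29 PM.
From 12:15 PM to 8:29 PM is 494 minutes.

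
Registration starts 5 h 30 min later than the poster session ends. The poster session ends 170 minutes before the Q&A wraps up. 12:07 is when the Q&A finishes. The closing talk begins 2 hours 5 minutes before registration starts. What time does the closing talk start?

12:42

The poster session ends at 12:07 − 170 min = 09:17.
Registration starts at 09:17 + 330 min = 14:47.
The closing talk starts at 14:47 − 125 min = 12:42.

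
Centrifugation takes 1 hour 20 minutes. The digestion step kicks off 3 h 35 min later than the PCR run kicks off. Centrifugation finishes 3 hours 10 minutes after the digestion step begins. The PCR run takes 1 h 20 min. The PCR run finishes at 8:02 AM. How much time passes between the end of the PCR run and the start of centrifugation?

4 hours 5 minutes

The PCR run starts at 8:02 AM − 80 min = 6:42 AM.
The digestion step starts at 6:42 AM + 215 min = 10:17 AM.
Centrifugation ends at 10:17 AM + 190 min = 1:27 PM.
Centrifugation starts at 1:27 PM − 80 min = 12:07 PM.
From 8:02 AM to 12:07 PM is 4 hours 5 minutes.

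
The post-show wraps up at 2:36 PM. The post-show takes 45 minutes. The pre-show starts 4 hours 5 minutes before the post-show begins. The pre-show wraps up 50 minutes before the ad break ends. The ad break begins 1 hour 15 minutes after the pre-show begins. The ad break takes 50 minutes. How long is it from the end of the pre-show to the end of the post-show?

The post-show starts at 2:36 PM − 45 min = 1:51 PM.
The pre-show starts at 1:51 PM − 245 min = 9:46 AM.
The ad break starts at 9:46 AM + 75 min = 11:01 AM.
The ad break ends at 11:01 AM + 50 min = 11:51 AM.
The pre-show ends at 11:51 AM − 50 min = 11:01 AM.
From 11:01 AM to 2:36 PM is 3 hours 35 minutes.

3 hours 35 minutes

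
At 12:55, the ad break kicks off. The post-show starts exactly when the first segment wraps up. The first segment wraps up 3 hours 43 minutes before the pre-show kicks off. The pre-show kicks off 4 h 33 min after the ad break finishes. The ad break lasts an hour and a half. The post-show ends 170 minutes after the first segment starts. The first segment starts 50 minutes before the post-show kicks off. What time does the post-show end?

The ad break ends at 12:55 + 90 min = 14:25.
The pre-show starts at 14:25 + 273 min = 18:58.
The first segment ends at 18:58 − 223 min = 15:15.
So the post-show starts at 15:15.
The first segment starts at 15:15 − 50 min = 14:25.
The post-show ends at 14:25 + 170 min = 17:15.

17:15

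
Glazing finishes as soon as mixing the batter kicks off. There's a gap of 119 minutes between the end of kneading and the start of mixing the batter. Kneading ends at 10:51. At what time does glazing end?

12:50

Mixing the batter starts at 10:51 + 119 min = 12:50.
So glazing ends at 12:50.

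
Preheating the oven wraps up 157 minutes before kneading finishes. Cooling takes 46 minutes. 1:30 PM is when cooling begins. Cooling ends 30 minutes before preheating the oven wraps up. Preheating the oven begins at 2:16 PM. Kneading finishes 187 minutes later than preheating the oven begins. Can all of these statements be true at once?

Kneading ends at 2:16 PM + 187 min = 5:23 PM.
Preheating the oven ends at 5:23 PM − 157 min = 2:46 PM.
Cooling ends at 2:46 PM − 30 min = 2:16 PM.
Cooling starts at 2:16 PM − 46 min = 1:30 PM.
That matches the stated 1:30 PM, so the schedule is consistent.

Yes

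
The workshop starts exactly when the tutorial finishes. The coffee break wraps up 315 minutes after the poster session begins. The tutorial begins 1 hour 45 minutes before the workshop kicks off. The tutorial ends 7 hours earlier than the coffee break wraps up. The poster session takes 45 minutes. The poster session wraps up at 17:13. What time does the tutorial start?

The poster session starts at 17:13 − 45 min = 16:28.
The coffee break ends at 16:28 + 315 min = 21:43.
The tutorial ends at 21:43 − 420 min = 14:43.
So the workshop starts at 14:43.
The tutorial starts at 14:43 − 105 min = 12:58.

12:58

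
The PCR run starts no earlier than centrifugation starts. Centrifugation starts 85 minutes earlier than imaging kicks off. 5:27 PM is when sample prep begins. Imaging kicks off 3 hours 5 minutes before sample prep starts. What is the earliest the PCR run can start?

Imaging starts at 5:27 PM − 185 min = 2:22 PM.
Centrifugation starts at 2:22 PM − 85 min = 12:57 PM.
The PCR run is bounded by centrifugation, so the earliest it can start is 12:57 PM.

12:57 PM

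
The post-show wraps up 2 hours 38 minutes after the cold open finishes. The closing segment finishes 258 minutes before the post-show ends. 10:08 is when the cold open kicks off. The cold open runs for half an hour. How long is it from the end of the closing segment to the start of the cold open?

1 hour 10 minutes

The cold open ends at 10:08 + 30 min = 10:38.
The post-show ends at 10:38 + 158 min = 13:16.
The closing segment ends at 13:16 − 258 min = 08:58.
From 08:58 to 10:08 is 1 hour 10 minutes.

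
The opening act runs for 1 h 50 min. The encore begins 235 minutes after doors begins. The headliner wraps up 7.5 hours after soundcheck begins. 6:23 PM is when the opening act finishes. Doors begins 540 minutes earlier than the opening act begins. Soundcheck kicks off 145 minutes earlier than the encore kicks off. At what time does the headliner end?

The opening act starts at 6:23 PM − 110 min = 4:33 PM.
Doors starts at 4:33 PM − 540 min = 7:33 AM.
The encore starts at 7:33 AM + 235 min = 11:28 AM.
Soundcheck starts at 11:28 AM − 145 min = 9:03 AM.
The headliner ends at 9:03 AM + 450 min = 4:33 PM.

4:33 PM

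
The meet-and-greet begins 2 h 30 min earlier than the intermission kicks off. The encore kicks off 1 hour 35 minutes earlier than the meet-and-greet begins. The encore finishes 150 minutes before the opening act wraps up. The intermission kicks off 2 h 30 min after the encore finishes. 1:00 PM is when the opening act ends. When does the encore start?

The encore ends at 1:00 PM − 150 min = 10:30 AM.
The intermission starts at 10:30 AM + 150 min = 1:00 PM.
The meet-and-greet starts at 1:00 PM − 150 min = 10:30 AM.
The encore starts at 10:30 AM − 95 min = 8:55 AM.

8:55 AM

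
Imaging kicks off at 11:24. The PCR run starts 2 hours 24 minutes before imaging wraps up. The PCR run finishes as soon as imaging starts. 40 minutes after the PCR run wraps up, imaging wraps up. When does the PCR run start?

09:40

The PCR run ends at 11:24.
Imaging ends at 11:24 + 40 min = 12:04.
The PCR run starts at 12:04 − 144 min = 09:40.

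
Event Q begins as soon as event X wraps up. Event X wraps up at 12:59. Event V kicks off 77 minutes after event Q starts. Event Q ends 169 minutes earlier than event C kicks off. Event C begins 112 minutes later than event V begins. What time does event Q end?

Event Q starts at 12:59.
Event V starts at 12:59 + 77 min = 14:16.
Event C starts at 14:16 + 112 min = 16:08.
Event Q ends at 16:08 − 169 min = 13:19.

13:19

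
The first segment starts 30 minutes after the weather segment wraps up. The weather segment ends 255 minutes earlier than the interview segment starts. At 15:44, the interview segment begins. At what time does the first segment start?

The weather segment ends at 15:44 − 255 min = 11:29.
The first segment starts at 11:29 + 30 min = 11:59.

11:59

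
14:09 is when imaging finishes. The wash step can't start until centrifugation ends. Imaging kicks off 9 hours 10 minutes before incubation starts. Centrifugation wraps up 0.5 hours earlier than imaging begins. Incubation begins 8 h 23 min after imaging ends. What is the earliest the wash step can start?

Incubation starts at 14:09 + 503 min = 22:32.
Imaging starts at 22:32 − 550 min = 13:22.
Centrifugation ends at 13:22 − 30 min = 12:52.
The wash step is bounded by centrifugation, so the earliest it can start is 12:52.

12:52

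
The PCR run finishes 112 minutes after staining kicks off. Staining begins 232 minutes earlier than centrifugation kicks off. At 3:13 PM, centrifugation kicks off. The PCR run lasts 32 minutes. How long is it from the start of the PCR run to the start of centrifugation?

Staining starts at 3:13 PM − 232 min = 11:21 AM.
The PCR run ends at 11:21 AM + 112 min = 1:13 PM.
The PCR run starts at 1:13 PM − 32 min = 12:41 PM.
From 12:41 PM to 3:13 PM is 2 h 32 min.

2 h 32 min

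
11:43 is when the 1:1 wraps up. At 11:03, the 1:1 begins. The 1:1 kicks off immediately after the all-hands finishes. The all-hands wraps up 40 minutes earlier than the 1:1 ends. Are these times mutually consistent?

The all-hands ends at 11:43 − 40 min = 11:03.
So the 1:1 starts at 11:03.
That matches the stated 11:03, so the schedule is consistent.

Yes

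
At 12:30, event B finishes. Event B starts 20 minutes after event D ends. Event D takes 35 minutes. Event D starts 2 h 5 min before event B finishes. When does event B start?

Event D starts at 12:30 − 125 min = 10:25.
Event D ends at 10:25 + 35 min = 11:00.
Event B starts at 11:00 + 20 min = 11:20.

11:20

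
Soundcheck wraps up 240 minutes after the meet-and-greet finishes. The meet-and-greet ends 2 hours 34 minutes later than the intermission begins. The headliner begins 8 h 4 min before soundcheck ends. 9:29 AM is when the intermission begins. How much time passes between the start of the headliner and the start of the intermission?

1 h 30 min

The meet-and-greet ends at 9:29 AM + 154 min = 12:03 PM.
Soundcheck ends at 12:03 PM + 240 min = 4:03 PM.
The headliner starts at 4:03 PM − 484 min = 7:59 AM.
From 7:59 AM to 9:29 AM is 1 h 30 min.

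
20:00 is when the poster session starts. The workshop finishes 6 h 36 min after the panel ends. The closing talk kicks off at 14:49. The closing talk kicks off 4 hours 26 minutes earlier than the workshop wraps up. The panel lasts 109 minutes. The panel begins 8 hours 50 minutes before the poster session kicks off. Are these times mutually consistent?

No

The panel starts at 20:00 − 530 min = 11:10.
The panel ends at 11:10 + 109 min = 12:59.
The workshop ends at 12:59 + 396 min = 19:35.
The closing talk starts at 19:35 − 266 min = 15:09.
But the closing talk is also said to start at 14:49 — a 20-minute conflict.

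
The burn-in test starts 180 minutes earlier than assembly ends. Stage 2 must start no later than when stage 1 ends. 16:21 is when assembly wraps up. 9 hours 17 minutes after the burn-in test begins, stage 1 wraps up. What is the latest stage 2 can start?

The burn-in test starts at 16:21 − 180 min = 13:21.
Stage 1 ends at 13:21 + 557 min = 22:38.
Stage 2 is bounded by stage 1, so the latest it can start is 22:38.

22:38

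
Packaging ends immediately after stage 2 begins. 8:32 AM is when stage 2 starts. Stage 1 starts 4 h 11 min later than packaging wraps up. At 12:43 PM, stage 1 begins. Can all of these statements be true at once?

Yes

Packaging ends at 8:32 AM.
Stage 1 starts at 8:32 AM + 251 min = 12:43 PM.
That matches the stated 12:43 PM, so the schedule is consistent.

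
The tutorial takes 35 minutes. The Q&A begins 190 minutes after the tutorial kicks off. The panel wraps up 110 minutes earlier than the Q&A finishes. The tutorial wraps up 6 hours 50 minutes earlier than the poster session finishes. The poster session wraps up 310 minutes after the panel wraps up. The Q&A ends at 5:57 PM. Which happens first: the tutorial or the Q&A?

The panel ends at 5:57 PM − 110 min = 4:07 PM.
The poster session ends at 4:07 PM + 310 min = 9:17 PM.
The tutorial ends at 9:17 PM − 410 min = 2:27 PM.
The tutorial starts at 2:27 PM − 35 min = 1:52 PM.
The Q&A starts at 1:52 PM + 190 min = 5:02 PM.
The tutorial starts at 1:52 PM and the Q&A starts at 5:02 PM, so the tutorial is first.

the tutorial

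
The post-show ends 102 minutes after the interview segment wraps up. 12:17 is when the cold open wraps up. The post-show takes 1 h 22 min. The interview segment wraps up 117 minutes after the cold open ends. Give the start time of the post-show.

14:34

The interview segment ends at 12:17 + 117 min = 14:14.
The post-show ends at 14:14 + 102 min = 15:56.
The post-show starts at 15:56 − 82 min = 14:34.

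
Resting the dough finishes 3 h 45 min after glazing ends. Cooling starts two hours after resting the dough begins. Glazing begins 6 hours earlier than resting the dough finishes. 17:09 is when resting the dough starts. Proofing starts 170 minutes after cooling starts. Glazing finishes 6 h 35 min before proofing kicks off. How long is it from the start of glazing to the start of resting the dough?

Cooling starts at 17:09 + 120 min = 19:09.
Proofing starts at 19:09 + 170 min = 21:59.
Glazing ends at 21:59 − 395 min = 15:24.
Resting the dough ends at 15:24 + 225 min = 19:09.
Glazing starts at 19:09 − 360 min = 13:09.
From 13:09 to 17:09 is 240 minutes.

240 minutes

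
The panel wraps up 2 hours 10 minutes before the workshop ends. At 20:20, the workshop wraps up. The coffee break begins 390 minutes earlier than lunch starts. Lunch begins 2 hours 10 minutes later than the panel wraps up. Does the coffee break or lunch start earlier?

the coffee break

The panel ends at 20:20 − 130 min = 18:10.
Lunch starts at 18:10 + 130 min = 20:20.
The coffee break starts at 20:20 − 390 min = 13:50.
The coffee break starts at 13:50 and lunch starts at 20:20, so the coffee break is first.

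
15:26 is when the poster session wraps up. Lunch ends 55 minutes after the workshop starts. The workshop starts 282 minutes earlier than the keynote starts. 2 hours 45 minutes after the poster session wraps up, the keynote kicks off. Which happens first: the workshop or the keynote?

the workshop

The keynote starts at 15:26 + 165 min = 18:11.
The workshop starts at 18:11 − 282 min = 13:29.
The workshop starts at 13:29 and the keynote starts at 18:11, so the workshop is first.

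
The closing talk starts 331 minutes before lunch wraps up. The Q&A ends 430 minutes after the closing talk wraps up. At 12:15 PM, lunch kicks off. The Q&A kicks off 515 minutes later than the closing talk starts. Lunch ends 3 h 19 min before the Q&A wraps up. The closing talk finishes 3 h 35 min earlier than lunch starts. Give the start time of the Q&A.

3:35 PM

The closing talk ends at 12:15 PM − 215 min = 8:40 AM.
The Q&A ends at 8:40 AM + 430 min = 3:50 PM.
Lunch ends at 3:50 PM − 199 min = 12:31 PM.
The closing talk starts at 12:31 PM − 331 min = 7:00 AM.
The Q&A starts at 7:00 AM + 515 min = 3:35 PM.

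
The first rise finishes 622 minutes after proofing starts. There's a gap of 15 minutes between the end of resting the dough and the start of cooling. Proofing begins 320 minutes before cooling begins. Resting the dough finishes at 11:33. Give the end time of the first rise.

Cooling starts at 11:33 + 15 min = 11:48.
Proofing starts at 11:48 − 320 min = 06:28.
The first rise ends at 06:28 + 622 min = 16:50.

16:50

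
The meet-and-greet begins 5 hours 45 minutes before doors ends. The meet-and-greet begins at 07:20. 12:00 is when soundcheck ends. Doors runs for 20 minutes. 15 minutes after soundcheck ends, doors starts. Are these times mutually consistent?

Doors starts at 12:00 + 15 min = 12:15.
Doors ends at 12:15 + 20 min = 12:35.
The meet-and-greet starts at 12:35 − 345 min = 06:50.
But the meet-and-greet is also said to start at 07:20 — a 30-minute conflict.

No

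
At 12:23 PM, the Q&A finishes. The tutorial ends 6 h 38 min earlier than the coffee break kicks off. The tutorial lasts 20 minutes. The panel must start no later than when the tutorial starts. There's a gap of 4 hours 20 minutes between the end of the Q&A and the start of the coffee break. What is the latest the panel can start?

9:45 AM

The coffee break starts at 12:23 PM + 260 min = 4:43 PM.
The tutorial ends at 4:43 PM − 398 min = 10:05 AM.
The tutorial starts at 10:05 AM − 20 min = 9:45 AM.
The panel is bounded by the tutorial, so the latest it can start is 9:45 AM.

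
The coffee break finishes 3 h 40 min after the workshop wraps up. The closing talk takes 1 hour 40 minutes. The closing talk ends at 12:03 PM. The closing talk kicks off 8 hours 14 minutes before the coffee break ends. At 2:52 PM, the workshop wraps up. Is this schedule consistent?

The coffee break ends at 2:52 PM + 220 min = 6:32 PM.
The closing talk starts at 6:32 PM − 494 min = 10:18 AM.
The closing talk ends at 10:18 AM + 100 min = 11:58 AM.
But the closing talk is also said to end at 12:03 PM — a 5-minute conflict.

No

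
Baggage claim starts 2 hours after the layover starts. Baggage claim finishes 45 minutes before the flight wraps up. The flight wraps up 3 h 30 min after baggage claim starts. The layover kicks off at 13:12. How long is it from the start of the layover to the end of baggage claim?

4 hours 45 minutes

Baggage claim starts at 13:12 + 120 min = 15:12.
The flight ends at 15:12 + 210 min = 18:42.
Baggage claim ends at 18:42 − 45 min = 17:57.
From 13:12 to 17:57 is 4 hours 45 minutes.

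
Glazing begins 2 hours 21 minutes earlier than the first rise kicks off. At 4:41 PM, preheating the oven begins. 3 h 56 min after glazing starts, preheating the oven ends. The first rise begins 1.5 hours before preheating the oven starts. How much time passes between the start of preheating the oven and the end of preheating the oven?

The first rise starts at 4:41 PM − 90 min = 3:11 PM.
Glazing starts at 3:11 PM − 141 min = 12:50 PM.
Preheating the oven ends at 12:50 PM + 236 min = 4:46 PM.
From 4:41 PM to 4:46 PM is 5 minutes.

5 minutes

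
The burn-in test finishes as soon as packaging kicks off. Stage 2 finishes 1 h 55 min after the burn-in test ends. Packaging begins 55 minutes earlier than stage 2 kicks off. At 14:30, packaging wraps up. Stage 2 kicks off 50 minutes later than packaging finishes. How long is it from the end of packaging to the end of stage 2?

1 hour 50 minutes

Stage 2 starts at 14:30 + 50 min = 15:20.
Packaging starts at 15:20 − 55 min = 14:25.
So the burn-in test ends at 14:25.
Stage 2 ends at 14:25 + 115 min = 16:20.
From 14:30 to 16:20 is 1 hour 50 minutes.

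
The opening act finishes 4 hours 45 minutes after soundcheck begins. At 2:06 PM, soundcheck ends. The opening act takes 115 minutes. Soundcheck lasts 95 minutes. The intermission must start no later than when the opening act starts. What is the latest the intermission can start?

3:21 PM

Soundcheck starts at 2:06 PM − 95 min = 12:31 PM.
The opening act ends at 12:31 PM + 285 min = 5:16 PM.
The opening act starts at 5:16 PM − 115 min = 3:21 PM.
The intermission is bounded by the opening act, so the latest it can start is 3:21 PM.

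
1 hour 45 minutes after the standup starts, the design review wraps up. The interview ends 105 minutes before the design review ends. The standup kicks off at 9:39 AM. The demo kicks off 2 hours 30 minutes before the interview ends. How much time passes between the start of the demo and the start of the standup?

The design review ends at 9:39 AM + 105 min = 11:24 AM.
The interview ends at 11:24 AM − 105 min = 9:39 AM.
The demo starts at 9:39 AM − 150 min = 7:09 AM.
From 7:09 AM to 9:39 AM is 150 minutes.

150 minutes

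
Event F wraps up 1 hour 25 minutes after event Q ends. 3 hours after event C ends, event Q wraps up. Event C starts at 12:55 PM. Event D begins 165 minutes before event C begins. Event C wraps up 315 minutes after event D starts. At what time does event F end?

7:50 PM

Event D starts at 12:55 PM − 165 min = 10:10 AM.
Event C ends at 10:10 AM + 315 min = 3:25 PM.
Event Q ends at 3:25 PM + 180 min = 6:25 PM.
Event F ends at 6:25 PM + 85 min = 7:50 PM.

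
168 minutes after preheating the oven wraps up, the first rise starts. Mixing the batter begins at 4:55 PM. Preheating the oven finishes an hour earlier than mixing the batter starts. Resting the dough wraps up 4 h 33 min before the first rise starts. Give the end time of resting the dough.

Preheating the oven ends at 4:55 PM − 60 min = 3:55 PM.
The first rise starts at 3:55 PM + 168 min = 6:43 PM.
Resting the dough ends at 6:43 PM − 273 min = 2:10 PM.

2:10 PM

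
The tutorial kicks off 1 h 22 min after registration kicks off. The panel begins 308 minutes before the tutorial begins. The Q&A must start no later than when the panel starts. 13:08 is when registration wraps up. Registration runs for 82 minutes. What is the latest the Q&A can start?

Registration starts at 13:08 − 82 min = 11:46.
The tutorial starts at 11:46 + 82 min = 13:08.
The panel starts at 13:08 − 308 min = 08:00.
The Q&A is bounded by the panel, so the latest it can start is 08:00.

08:00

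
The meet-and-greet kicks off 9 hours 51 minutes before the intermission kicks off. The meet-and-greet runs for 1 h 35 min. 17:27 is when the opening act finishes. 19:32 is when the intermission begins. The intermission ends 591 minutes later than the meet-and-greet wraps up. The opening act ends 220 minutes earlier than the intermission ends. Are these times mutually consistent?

The meet-and-greet starts at 19:32 − 591 min = 09:41.
The meet-and-greet ends at 09:41 + 95 min = 11:16.
The intermission ends at 11:16 + 591 min = 21:07.
The opening act ends at 21:07 − 220 min = 17:27.
That matches the stated 17:27, so the schedule is consistent.

Yes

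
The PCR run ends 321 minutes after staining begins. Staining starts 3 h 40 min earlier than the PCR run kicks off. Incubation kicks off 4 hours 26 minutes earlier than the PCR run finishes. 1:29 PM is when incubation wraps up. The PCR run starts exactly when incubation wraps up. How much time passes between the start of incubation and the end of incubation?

2 h 45 min

The PCR run starts at 1:29 PM.
Staining starts at 1:29 PM − 220 min = 9:49 AM.
The PCR run ends at 9:49 AM + 321 min = 3:10 PM.
Incubation starts at 3:10 PM − 266 min = 10:44 AM.
From 10:44 AM to 1:29 PM is 2 h 45 min.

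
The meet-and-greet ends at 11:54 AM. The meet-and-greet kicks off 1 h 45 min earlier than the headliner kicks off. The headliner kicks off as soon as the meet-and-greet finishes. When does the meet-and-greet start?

The headliner starts at 11:54 AM.
The meet-and-greet starts at 11:54 AM − 105 min = 10:09 AM.

10:09 AM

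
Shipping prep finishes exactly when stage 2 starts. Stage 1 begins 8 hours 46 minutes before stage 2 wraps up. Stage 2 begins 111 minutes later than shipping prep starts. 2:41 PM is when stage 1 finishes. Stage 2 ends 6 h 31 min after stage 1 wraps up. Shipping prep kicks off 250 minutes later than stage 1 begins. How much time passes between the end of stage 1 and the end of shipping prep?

Stage 2 ends at 2:41 PM + 391 min = 9:12 PM.
Stage 1 starts at 9:12 PM − 526 min = 12:26 PM.
Shipping prep starts at 12:26 PM + 250 min = 4:36 PM.
Stage 2 starts at 4:36 PM + 111 min = 6:27 PM.
So shipping prep ends at 6:27 PM.
From 2:41 PM to 6:27 PM is 3 hours 46 minutes.

3 hours 46 minutes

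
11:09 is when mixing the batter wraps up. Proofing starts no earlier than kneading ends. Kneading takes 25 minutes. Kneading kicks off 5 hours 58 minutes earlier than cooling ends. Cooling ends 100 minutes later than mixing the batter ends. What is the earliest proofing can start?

Cooling ends at 11:09 + 100 min = 12:49.
Kneading starts at 12:49 − 358 min = 06:51.
Kneading ends at 06:51 + 25 min = 07:16.
Proofing is bounded by kneading, so the earliest it can start is 07:16.

07:16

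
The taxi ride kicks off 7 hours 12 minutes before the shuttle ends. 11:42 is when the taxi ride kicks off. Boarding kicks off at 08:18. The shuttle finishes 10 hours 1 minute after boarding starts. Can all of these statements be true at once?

The shuttle ends at 08:18 + 601 min = 18:19.
The taxi ride starts at 18:19 − 432 min = 11:07.
But the taxi ride is also said to start at 11:42 — a 35-minute conflict.

No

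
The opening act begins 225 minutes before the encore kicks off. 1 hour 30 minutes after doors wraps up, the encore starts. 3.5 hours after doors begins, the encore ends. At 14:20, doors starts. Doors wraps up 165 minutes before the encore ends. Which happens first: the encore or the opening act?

The encore ends at 14:20 + 210 min = 17:50.
Doors ends at 17:50 − 165 min = 15:05.
The encore starts at 15:05 + 90 min = 16:35.
The opening act starts at 16:35 − 225 min = 12:50.
The encore starts at 16:35 and the opening act starts at 12:50, so the opening act is first.

the opening act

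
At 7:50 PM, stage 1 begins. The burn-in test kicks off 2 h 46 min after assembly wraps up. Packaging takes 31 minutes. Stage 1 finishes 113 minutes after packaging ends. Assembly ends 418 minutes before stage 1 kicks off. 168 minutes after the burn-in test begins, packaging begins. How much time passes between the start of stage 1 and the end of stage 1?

60 minutes

Assembly ends at 7:50 PM − 418 min = 12:52 PM.
The burn-in test starts at 12:52 PM + 166 min = 3:38 PM.
Packaging starts at 3:38 PM + 168 min = 6:26 PM.
Packaging ends at 6:26 PM + 31 min = 6:57 PM.
Stage 1 ends at 6:57 PM + 113 min = 8:50 PM.
From 7:50 PM to 8:50 PM is 60 minutes.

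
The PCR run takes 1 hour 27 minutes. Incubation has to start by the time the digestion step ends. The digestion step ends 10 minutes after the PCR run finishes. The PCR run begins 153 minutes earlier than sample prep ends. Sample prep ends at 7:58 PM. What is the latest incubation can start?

7:02 PM

The PCR run starts at 7:58 PM − 153 min = 5:25 PM.
The PCR run ends at 5:25 PM + 87 min = 6:52 PM.
The digestion step ends at 6:52 PM + 10 min = 7:02 PM.
Incubation is bounded by the digestion step, so the latest it can start is 7:02 PM.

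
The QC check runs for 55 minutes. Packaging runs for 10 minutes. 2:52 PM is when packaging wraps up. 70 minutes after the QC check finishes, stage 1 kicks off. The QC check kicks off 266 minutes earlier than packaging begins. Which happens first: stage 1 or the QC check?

the QC check

Packaging starts at 2:52 PM − 10 min = 2:42 PM.
The QC check starts at 2:42 PM − 266 min = 10:16 AM.
The QC check ends at 10:16 AM + 55 min = 11:11 AM.
Stage 1 starts at 11:11 AM + 70 min = 12:21 PM.
Stage 1 starts at 12:21 PM and the QC check starts at 10:16 AM, so the QC check is first.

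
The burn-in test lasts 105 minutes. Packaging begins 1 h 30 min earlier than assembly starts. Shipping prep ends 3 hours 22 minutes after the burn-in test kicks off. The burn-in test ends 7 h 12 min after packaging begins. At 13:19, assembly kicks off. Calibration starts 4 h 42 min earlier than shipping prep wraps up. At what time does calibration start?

Packaging starts at 13:19 − 90 min = 11:49.
The burn-in test ends at 11:49 + 432 min = 19:01.
The burn-in test starts at 19:01 − 105 min = 17:16.
Shipping prep ends at 17:16 + 202 min = 20:38.
Calibration starts at 20:38 − 282 min = 15:56.

15:56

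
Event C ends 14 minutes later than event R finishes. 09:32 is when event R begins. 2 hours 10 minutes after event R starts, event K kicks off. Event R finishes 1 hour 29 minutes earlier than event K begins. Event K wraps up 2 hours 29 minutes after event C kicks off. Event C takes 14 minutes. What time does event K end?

12:42

Event K starts at 09:32 + 130 min = 11:42.
Event R ends at 11:42 − 89 min = 10:13.
Event C ends at 10:13 + 14 min = 10:27.
Event C starts at 10:27 − 14 min = 10:13.
Event K ends at 10:13 + 149 min = 12:42.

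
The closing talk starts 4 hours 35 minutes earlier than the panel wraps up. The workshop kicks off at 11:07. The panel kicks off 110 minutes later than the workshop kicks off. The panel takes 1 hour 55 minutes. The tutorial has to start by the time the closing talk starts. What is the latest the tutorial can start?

The panel starts at 11:07 + 110 min = 12:57.
The panel ends at 12:57 + 115 min = 14:52.
The closing talk starts at 14:52 − 275 min = 10:17.
The tutorial is bounded by the closing talk, so the latest it can start is 10:17.

10:17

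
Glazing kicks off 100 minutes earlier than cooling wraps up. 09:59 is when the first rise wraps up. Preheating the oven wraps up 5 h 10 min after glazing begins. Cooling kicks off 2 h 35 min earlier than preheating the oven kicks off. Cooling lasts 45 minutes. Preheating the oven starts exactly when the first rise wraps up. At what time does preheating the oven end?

11:39

Preheating the oven starts at 09:59.
Cooling starts at 09:59 − 155 min = 07:24.
Cooling ends at 07:24 + 45 min = 08:09.
Glazing starts at 08:09 − 100 min = 06:29.
Preheating the oven ends at 06:29 + 310 min = 11:39.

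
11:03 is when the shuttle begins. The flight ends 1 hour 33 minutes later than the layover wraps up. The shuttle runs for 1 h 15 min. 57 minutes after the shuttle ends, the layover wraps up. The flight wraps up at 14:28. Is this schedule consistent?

The shuttle ends at 11:03 + 75 min = 12:18.
The layover ends at 12:18 + 57 min = 13:15.
The flight ends at 13:15 + 93 min = 14:48.
But the flight is also said to end at 14:28 — a 20-minute conflict.

No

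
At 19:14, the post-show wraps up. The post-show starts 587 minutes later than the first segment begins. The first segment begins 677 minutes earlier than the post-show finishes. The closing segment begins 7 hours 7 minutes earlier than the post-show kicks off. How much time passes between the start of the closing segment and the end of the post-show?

8 hours 37 minutes

The first segment starts at 19:14 − 677 min = 07:57.
The post-show starts at 07:57 + 587 min = 17:44.
The closing segment starts at 17:44 − 427 min = 10:37.
From 10:37 to 19:14 is 8 hours 37 minutes.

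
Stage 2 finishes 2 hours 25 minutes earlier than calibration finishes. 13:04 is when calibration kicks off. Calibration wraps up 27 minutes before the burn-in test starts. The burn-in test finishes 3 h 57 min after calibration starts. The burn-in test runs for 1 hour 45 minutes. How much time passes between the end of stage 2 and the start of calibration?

40 minutes

The burn-in test ends at 13:04 + 237 min = 17:01.
The burn-in test starts at 17:01 − 105 min = 15:16.
Calibration ends at 15:16 − 27 min = 14:49.
Stage 2 ends at 14:49 − 145 min = 12:24.
From 12:24 to 13:04 is 40 minutes.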